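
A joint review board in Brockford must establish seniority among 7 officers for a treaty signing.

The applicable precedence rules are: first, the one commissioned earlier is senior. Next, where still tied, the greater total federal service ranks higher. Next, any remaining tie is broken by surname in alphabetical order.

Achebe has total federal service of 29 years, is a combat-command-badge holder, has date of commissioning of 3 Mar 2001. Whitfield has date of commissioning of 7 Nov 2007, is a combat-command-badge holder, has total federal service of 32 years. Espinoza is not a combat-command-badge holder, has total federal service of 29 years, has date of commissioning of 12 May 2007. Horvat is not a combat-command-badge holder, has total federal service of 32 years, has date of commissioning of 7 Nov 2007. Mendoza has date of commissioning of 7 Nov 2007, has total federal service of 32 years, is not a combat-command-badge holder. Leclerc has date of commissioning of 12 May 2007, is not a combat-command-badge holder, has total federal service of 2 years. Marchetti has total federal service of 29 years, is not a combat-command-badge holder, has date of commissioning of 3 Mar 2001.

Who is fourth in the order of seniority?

Leclerc

By date of commissioning (earlier first): Achebe and Marchetti (both 3 Mar 2001); then Espinoza and Leclerc (both 12 May 2007); then Horvat, Mendoza and Whitfield (each 7 Nov 2007).
Achebe and Marchetti both have total federal service 29 years, so the next rule applies.
Among Achebe and Marchetti, alphabetically by surname: Achebe before Marchetti.
Among Espinoza and Leclerc, by total federal service (higher first): Espinoza (29 years) before Leclerc (2 years).
Horvat, Mendoza and Whitfield all have total federal service 32 years, so the next rule applies.
Among Horvat, Mendoza and Whitfield, alphabetically by surname: Horvat before Mendoza before Whitfield.
Order: Achebe, Marchetti, Espinoza, Leclerc, Horvat, Mendoza, Whitfield.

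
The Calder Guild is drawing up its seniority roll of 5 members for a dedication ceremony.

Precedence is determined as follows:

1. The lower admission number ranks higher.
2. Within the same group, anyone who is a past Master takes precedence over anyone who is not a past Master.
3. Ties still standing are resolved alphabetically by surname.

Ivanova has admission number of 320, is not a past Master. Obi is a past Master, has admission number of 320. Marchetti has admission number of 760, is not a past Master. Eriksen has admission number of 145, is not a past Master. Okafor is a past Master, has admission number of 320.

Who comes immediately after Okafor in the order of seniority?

Ivanova

By admission number (lower first): Eriksen (145); then Obi, Okafor and Ivanova (each 320); then Marchetti (760).
Among Obi, Okafor and Ivanova, a past Master before not a past Master: Obi and Okafor (a past Master) before Ivanova (not a past Master).
Among Obi and Okafor, alphabetically by surname: Obi before Okafor.
Order: Eriksen, Obi, Okafor, Ivanova, Marchetti.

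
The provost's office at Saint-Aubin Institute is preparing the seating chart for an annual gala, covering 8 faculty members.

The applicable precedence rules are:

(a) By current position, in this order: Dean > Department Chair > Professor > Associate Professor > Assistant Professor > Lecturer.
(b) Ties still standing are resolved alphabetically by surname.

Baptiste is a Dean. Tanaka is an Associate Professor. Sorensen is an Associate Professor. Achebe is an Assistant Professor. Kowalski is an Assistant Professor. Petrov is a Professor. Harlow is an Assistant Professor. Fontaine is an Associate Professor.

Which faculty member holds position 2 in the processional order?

By current position: Baptiste (Dean); then Petrov (Professor); then Fontaine, Sorensen and Tanaka (Associate Professor); then Achebe, Harlow and Kowalski (Assistant Professor).
Among Fontaine, Sorensen and Tanaka, alphabetically by surname: Fontaine before Sorensen before Tanaka.
Among Achebe, Harlow and Kowalski, alphabetically by surname: Achebe before Harlow before Kowalski.
Order: Baptiste, Petrov, Fontaine, Sorensen, Tanaka, Achebe, Harlow, Kowalski.

Petrov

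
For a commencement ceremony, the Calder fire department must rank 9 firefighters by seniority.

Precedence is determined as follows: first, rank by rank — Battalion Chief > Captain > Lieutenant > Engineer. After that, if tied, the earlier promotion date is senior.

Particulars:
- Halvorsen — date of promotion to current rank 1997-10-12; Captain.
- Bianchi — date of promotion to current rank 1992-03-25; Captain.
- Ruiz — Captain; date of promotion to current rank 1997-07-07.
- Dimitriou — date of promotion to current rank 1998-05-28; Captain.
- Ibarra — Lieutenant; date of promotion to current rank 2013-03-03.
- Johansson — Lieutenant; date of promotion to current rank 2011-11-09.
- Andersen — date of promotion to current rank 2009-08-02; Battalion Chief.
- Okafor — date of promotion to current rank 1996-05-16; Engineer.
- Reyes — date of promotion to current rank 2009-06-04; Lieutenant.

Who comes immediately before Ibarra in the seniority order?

By rank: Andersen (Battalion Chief); then Bianchi, Ruiz, Halvorsen and Dimitriou (Captain); then Reyes, Johansson and Ibarra (Lieutenant); then Okafor (Engineer).
Among Bianchi, Ruiz, Halvorsen and Dimitriou, by date of promotion to current rank (earlier first): Bianchi (1992-03-25) before Ruiz (1997-07-07) before Halvorsen (1997-10-12) before Dimitriou (1998-05-28).
Among Reyes, Johansson and Ibarra, by date of promotion to current rank (earlier first): Reyes (2009-06-04) before Johansson (2011-11-09) before Ibarra (2013-03-03).
Order: Andersen, Bianchi, Ruiz, Halvorsen, Dimitriou, Reyes, Johansson, Ibarra, Okafor.

Johansson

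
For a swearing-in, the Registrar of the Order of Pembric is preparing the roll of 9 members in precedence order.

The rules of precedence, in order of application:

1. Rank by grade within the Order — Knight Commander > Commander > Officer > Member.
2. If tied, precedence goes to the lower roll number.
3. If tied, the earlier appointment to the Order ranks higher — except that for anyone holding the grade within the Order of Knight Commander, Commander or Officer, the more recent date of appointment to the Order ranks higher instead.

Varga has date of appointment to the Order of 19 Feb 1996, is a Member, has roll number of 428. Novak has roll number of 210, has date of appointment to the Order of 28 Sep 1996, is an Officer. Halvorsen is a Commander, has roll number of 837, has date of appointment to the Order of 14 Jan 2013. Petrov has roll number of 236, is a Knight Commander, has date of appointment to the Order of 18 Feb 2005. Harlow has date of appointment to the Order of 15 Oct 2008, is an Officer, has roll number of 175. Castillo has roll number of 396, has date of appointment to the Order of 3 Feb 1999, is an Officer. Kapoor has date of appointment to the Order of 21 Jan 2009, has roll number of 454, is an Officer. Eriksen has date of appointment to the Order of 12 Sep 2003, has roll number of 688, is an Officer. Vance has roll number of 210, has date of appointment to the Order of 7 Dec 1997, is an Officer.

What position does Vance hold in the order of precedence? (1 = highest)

4

By grade within the Order: Petrov (Knight Commander); then Halvorsen (Commander); then Harlow, Vance, Novak, Castillo, Kapoor and Eriksen (Officer); then Varga (Member).
Among Harlow, Vance, Novak, Castillo, Kapoor and Eriksen, by roll number (lower first): Harlow (175) before Vance and Novak (210) before Castillo (396) before Kapoor (454) before Eriksen (688).
Among Vance and Novak, by date of appointment to the Order (later first) (reversed rule for this group): Vance (7 Dec 1997) before Novak (28 Sep 1996).
Order: Petrov, Halvorsen, Harlow, Vance, Novak, Castillo, Kapoor, Eriksen, Varga. So position 4.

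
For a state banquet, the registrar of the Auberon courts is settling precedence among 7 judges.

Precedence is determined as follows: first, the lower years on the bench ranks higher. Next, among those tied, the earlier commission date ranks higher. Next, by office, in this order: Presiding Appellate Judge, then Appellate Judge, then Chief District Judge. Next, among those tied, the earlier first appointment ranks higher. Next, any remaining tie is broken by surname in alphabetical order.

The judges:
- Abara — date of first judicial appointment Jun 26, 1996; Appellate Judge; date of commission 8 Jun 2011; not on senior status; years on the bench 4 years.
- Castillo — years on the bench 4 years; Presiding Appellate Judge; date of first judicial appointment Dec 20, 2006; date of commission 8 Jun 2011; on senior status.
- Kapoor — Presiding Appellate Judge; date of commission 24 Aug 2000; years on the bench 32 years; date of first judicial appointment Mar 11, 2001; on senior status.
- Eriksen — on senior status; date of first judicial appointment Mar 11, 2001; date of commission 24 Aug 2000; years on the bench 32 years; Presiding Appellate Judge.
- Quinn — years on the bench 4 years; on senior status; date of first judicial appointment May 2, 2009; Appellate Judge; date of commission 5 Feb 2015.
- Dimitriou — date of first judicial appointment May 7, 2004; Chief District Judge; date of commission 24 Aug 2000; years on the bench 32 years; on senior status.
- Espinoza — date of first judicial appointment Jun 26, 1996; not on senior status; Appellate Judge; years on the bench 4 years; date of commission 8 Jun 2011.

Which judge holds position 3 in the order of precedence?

Espinoza

By years on the bench (lower first): Castillo, Abara, Espinoza and Quinn (each 4 years); then Eriksen, Kapoor and Dimitriou (each 32 years).
Among Castillo, Abara, Espinoza and Quinn, by date of commission (earlier first): Castillo, Abara and Espinoza (8 Jun 2011) before Quinn (5 Feb 2015).
Among Castillo, Abara and Espinoza, by office: Castillo (Presiding Appellate Judge) before Abara and Espinoza (Appellate Judge).
Abara and Espinoza both have date of first judicial appointment Jun 26, 1996, so the next rule applies.
Among Abara and Espinoza, alphabetically by surname: Abara before Espinoza.
Eriksen, Kapoor and Dimitriou all have date of commission 24 Aug 2000, so the next rule applies.
Among Eriksen, Kapoor and Dimitriou, by office: Eriksen and Kapoor (Presiding Appellate Judge) before Dimitriou (Chief District Judge).
Eriksen and Kapoor both have date of first judicial appointment Mar 11, 2001, so the next rule applies.
Among Eriksen and Kapoor, alphabetically by surname: Eriksen before Kapoor.
Order: Castillo, Abara, Espinoza, Quinn, Eriksen, Kapoor, Dimitriou.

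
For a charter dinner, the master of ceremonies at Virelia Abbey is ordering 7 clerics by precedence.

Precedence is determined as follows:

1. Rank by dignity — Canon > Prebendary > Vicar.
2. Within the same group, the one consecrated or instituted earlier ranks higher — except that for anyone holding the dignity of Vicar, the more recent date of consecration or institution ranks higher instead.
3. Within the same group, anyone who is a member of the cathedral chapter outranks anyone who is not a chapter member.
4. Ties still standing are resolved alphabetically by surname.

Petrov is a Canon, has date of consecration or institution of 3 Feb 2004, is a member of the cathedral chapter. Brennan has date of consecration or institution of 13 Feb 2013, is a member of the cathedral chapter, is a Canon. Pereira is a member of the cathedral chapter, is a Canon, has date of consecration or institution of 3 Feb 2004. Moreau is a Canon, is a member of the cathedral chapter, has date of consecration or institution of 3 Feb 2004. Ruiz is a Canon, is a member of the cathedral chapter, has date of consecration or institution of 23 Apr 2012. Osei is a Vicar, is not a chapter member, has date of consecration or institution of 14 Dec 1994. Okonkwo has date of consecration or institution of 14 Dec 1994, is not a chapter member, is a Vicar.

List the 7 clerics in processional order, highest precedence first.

Moreau, Pereira, Petrov, Ruiz, Brennan, Okonkwo, Osei

By dignity: Moreau, Pereira, Petrov, Ruiz and Brennan (Canon); then Okonkwo and Osei (Vicar).
Among Moreau, Pereira, Petrov, Ruiz and Brennan, by date of consecration or institution (earlier first): Moreau, Pereira and Petrov (3 Feb 2004) before Ruiz (23 Apr 2012) before Brennan (13 Feb 2013).
Moreau, Pereira and Petrov are each a member of the cathedral chapter, so the next rule applies.
Among Moreau, Pereira and Petrov, alphabetically by surname: Moreau before Pereira before Petrov.
Okonkwo and Osei both have date of consecration or institution 14 Dec 1994, so the next rule applies.
Okonkwo and Osei are each not a chapter member, so the next rule applies.
Among Okonkwo and Osei, alphabetically by surname: Okonkwo before Osei.
Full order: Moreau, Pereira, Petrov, Ruiz, Brennan, Okonkwo, Osei.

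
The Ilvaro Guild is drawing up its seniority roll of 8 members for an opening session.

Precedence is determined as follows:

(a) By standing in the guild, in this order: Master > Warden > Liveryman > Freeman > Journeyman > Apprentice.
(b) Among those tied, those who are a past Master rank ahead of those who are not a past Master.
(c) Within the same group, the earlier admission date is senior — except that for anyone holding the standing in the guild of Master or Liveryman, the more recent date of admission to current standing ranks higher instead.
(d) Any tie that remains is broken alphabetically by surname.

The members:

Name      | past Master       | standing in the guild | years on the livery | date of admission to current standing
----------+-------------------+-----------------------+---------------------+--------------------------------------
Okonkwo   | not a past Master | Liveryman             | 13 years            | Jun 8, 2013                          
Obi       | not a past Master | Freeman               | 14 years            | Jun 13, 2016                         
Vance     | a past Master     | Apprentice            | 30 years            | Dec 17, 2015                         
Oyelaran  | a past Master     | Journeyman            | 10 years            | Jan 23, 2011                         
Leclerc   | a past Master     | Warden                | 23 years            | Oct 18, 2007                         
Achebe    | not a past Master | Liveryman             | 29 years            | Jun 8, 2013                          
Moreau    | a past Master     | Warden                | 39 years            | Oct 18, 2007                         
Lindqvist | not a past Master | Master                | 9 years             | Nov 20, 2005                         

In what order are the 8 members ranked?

By standing in the guild: Lindqvist (Master); then Leclerc and Moreau (Warden); then Achebe and Okonkwo (Liveryman); then Obi (Freeman); then Oyelaran (Journeyman); then Vance (Apprentice).
Leclerc and Moreau are each a past Master, so the next rule applies.
Leclerc and Moreau both have date of admission to current standing Oct 18, 2007, so the next rule applies.
Among Leclerc and Moreau, alphabetically by surname: Leclerc before Moreau.
Achebe and Okonkwo are each not a past Master, so the next rule applies.
Achebe and Okonkwo both have date of admission to current standing Jun 8, 2013, so the next rule applies.
Among Achebe and Okonkwo, alphabetically by surname: Achebe before Okonkwo.
Full order: Lindqvist, Leclerc, Moreau, Achebe, Okonkwo, Obi, Oyelaran, Vance.

Lindqvist, Leclerc, Moreau, Achebe, Okonkwo, Obi, Oyelaran, Vance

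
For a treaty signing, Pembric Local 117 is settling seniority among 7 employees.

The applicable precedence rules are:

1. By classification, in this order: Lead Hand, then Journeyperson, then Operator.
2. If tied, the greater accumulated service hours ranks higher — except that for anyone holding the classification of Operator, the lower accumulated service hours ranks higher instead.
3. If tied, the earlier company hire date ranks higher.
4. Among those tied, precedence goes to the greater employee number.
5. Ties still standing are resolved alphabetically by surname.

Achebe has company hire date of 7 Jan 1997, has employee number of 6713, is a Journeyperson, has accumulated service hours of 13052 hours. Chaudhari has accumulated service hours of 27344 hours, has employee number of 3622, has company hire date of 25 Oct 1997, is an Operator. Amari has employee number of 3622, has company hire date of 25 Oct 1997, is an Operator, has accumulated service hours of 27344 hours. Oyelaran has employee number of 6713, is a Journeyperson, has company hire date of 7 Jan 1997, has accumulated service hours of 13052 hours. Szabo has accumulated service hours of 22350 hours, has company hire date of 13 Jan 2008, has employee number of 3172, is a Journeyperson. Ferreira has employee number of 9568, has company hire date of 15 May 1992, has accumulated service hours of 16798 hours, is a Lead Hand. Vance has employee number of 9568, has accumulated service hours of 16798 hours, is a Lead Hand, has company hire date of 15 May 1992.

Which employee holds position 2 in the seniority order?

Vance

By classification: Ferreira and Vance (Lead Hand); then Szabo, Achebe and Oyelaran (Journeyperson); then Amari and Chaudhari (Operator).
Ferreira and Vance both have accumulated service hours 16798 hours, so the next rule applies.
Ferreira and Vance both have company hire date 15 May 1992, so the next rule applies.
Ferreira and Vance both have employee number 9568, so the next rule applies.
Among Ferreira and Vance, alphabetically by surname: Ferreira before Vance.
Among Szabo, Achebe and Oyelaran, by accumulated service hours (higher first): Szabo (22350 hours) before Achebe and Oyelaran (13052 hours).
Achebe and Oyelaran both have company hire date 7 Jan 1997, so the next rule applies.
Achebe and Oyelaran both have employee number 6713, so the next rule applies.
Among Achebe and Oyelaran, alphabetically by surname: Achebe before Oyelaran.
Amari and Chaudhari both have accumulated service hours 27344 hours, so the next rule applies.
Amari and Chaudhari both have company hire date 25 Oct 1997, so the next rule applies.
Amari and Chaudhari both have employee number 3622, so the next rule applies.
Among Amari and Chaudhari, alphabetically by surname: Amari before Chaudhari.
Order: Ferreira, Vance, Szabo, Achebe, Oyelaran, Amari, Chaudhari.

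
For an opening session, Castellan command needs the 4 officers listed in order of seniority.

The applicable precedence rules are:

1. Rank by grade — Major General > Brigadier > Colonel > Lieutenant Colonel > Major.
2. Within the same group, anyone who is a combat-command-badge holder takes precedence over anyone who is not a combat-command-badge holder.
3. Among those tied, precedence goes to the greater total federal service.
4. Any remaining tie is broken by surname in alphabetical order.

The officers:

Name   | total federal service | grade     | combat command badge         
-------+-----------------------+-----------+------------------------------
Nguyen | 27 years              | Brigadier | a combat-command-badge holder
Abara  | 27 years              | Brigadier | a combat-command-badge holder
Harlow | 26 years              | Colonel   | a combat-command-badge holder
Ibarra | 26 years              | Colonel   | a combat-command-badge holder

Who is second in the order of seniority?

Nguyen

By grade: Abara and Nguyen (Brigadier); then Harlow and Ibarra (Colonel).
Abara and Nguyen are each a combat-command-badge holder, so the next rule applies.
Abara and Nguyen both have total federal service 27 years, so the next rule applies.
Among Abara and Nguyen, alphabetically by surname: Abara before Nguyen.
Harlow and Ibarra are each a combat-command-badge holder, so the next rule applies.
Harlow and Ibarra both have total federal service 26 years, so the next rule applies.
Among Harlow and Ibarra, alphabetically by surname: Harlow before Ibarra.
Order: Abara, Nguyen, Harlow, Ibarra.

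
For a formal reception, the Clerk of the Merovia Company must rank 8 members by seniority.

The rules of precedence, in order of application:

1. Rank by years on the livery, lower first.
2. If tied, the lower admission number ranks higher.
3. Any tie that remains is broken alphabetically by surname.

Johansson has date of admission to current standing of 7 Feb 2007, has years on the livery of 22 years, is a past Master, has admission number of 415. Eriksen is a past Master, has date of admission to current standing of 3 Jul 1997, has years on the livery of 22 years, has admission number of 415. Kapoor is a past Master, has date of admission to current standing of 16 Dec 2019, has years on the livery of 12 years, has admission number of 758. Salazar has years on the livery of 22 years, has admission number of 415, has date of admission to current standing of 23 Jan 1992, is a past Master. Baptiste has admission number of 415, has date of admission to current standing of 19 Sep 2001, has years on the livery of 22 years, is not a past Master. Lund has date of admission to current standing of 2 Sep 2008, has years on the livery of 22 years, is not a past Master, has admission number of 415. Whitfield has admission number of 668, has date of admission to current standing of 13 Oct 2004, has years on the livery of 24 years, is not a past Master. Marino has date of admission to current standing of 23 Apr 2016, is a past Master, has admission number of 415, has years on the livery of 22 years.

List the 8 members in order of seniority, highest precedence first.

By years on the livery (lower first): Kapoor (12 years); then Baptiste, Eriksen, Johansson, Lund, Marino and Salazar (each 22 years); then Whitfield (24 years).
Baptiste, Eriksen, Johansson, Lund, Marino and Salazar all have admission number 415, so the next rule applies.
Among Baptiste, Eriksen, Johansson, Lund, Marino and Salazar, alphabetically by surname: Baptiste before Eriksen before Johansson before Lund before Marino before Salazar.
Full order: Kapoor, Baptiste, Eriksen, Johansson, Lund, Marino, Salazar, Whitfield.

Kapoor, Baptiste, Eriksen, Johansson, Lund, Marino, Salazar, Whitfield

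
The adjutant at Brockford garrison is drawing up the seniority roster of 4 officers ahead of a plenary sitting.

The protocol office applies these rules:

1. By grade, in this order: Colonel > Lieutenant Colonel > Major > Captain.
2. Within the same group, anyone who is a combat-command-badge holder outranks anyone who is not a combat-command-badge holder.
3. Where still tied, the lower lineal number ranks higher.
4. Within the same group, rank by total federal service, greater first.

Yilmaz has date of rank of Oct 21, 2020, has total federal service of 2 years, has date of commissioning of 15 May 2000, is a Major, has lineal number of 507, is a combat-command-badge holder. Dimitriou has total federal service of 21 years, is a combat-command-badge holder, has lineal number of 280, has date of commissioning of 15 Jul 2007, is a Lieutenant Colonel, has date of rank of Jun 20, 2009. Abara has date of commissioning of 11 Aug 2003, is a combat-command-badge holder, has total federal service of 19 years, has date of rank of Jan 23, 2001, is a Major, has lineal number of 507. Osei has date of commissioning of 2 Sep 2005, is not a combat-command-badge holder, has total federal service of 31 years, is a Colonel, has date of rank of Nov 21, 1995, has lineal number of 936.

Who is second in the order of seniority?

Dimitriou

By grade: Osei (Colonel); then Dimitriou (Lieutenant Colonel); then Abara and Yilmaz (Major).
Abara and Yilmaz are each a combat-command-badge holder, so the next rule applies.
Abara and Yilmaz both have lineal number 507, so the next rule applies.
Among Abara and Yilmaz, by total federal service (higher first): Abara (19 years) before Yilmaz (2 years).
Order: Osei, Dimitriou, Abara, Yilmaz.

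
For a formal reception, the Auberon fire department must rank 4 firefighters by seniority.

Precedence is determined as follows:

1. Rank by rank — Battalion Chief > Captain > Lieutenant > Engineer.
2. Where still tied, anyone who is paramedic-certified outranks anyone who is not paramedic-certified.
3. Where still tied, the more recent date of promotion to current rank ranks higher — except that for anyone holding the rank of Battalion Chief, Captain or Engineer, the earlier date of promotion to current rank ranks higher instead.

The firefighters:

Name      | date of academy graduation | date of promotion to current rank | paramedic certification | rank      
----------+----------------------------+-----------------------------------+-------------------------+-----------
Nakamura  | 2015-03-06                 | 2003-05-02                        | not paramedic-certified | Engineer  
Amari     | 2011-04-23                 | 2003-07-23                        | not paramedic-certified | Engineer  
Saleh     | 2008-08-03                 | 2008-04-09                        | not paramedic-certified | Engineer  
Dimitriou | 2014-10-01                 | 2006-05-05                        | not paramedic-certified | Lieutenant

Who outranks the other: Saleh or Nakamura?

By rank: Dimitriou (Lieutenant); then Nakamura, Amari and Saleh (Engineer).
Nakamura, Amari and Saleh are each not paramedic-certified, so the next rule applies.
Among Nakamura, Amari and Saleh, by date of promotion to current rank (earlier first) (reversed rule for this group): Nakamura (2003-05-02) before Amari (2003-07-23) before Saleh (2008-04-09).
So Nakamura takes precedence.

Nakamura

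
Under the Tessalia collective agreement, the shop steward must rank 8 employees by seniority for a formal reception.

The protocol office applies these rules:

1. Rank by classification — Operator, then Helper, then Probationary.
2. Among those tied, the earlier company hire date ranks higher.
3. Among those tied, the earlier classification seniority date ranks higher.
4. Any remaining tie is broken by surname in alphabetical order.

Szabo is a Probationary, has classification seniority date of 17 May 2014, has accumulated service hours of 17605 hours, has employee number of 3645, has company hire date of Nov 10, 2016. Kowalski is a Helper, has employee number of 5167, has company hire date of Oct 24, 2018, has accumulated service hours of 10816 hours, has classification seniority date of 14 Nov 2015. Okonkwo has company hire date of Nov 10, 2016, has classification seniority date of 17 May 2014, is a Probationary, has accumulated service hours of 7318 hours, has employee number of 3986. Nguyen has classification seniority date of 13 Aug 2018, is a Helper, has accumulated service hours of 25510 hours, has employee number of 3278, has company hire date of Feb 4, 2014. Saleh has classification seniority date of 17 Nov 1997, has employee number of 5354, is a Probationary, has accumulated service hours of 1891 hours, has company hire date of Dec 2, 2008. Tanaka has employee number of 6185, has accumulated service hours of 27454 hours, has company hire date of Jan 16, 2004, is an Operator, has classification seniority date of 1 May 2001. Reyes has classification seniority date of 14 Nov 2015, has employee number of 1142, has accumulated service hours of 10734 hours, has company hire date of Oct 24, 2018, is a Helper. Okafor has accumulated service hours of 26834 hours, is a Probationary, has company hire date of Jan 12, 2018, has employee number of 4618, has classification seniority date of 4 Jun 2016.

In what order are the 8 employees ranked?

By classification: Tanaka (Operator); then Nguyen, Kowalski and Reyes (Helper); then Saleh, Okonkwo, Szabo and Okafor (Probationary).
Among Nguyen, Kowalski and Reyes, by company hire date (earlier first): Nguyen (Feb 4, 2014) before Kowalski and Reyes (Oct 24, 2018).
Kowalski and Reyes both have classification seniority date 14 Nov 2015, so the next rule applies.
Among Kowalski and Reyes, alphabetically by surname: Kowalski before Reyes.
Among Saleh, Okonkwo, Szabo and Okafor, by company hire date (earlier first): Saleh (Dec 2, 2008) before Okonkwo and Szabo (Nov 10, 2016) before Okafor (Jan 12, 2018).
Okonkwo and Szabo both have classification seniority date 17 May 2014, so the next rule applies.
Among Okonkwo and Szabo, alphabetically by surname: Okonkwo before Szabo.
Full order: Tanaka, Nguyen, Kowalski, Reyes, Saleh, Okonkwo, Szabo, Okafor.

Tanaka, Nguyen, Kowalski, Reyes, Saleh, Okonkwo, Szabo, Okafor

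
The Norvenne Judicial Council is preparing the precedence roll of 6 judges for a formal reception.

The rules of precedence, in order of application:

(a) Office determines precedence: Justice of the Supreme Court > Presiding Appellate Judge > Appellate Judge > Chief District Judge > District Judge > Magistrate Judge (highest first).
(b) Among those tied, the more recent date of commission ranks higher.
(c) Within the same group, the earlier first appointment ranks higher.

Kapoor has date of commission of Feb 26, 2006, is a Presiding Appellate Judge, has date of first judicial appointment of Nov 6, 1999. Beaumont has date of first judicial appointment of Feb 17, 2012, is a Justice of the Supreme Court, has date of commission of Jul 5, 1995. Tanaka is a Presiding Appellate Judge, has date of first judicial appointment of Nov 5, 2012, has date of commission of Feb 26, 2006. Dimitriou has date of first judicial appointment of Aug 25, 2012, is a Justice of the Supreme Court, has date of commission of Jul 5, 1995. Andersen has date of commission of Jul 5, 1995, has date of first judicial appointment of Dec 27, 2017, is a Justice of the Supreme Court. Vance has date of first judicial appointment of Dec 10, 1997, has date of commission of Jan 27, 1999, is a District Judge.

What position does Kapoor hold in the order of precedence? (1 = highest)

By office: Beaumont, Dimitriou and Andersen (Justice of the Supreme Court); then Kapoor and Tanaka (Presiding Appellate Judge); then Vance (District Judge).
Beaumont, Dimitriou and Andersen all have date of commission Jul 5, 1995, so the next rule applies.
Among Beaumont, Dimitriou and Andersen, by date of first judicial appointment (earlier first): Beaumont (Feb 17, 2012) before Dimitriou (Aug 25, 2012) before Andersen (Dec 27, 2017).
Kapoor and Tanaka both have date of commission Feb 26, 2006, so the next rule applies.
Among Kapoor and Tanaka, by date of first judicial appointment (earlier first): Kapoor (Nov 6, 1999) before Tanaka (Nov 5, 2012).
Order: Beaumont, Dimitriou, Andersen, Kapoor, Tanaka, Vance. So position 4.

4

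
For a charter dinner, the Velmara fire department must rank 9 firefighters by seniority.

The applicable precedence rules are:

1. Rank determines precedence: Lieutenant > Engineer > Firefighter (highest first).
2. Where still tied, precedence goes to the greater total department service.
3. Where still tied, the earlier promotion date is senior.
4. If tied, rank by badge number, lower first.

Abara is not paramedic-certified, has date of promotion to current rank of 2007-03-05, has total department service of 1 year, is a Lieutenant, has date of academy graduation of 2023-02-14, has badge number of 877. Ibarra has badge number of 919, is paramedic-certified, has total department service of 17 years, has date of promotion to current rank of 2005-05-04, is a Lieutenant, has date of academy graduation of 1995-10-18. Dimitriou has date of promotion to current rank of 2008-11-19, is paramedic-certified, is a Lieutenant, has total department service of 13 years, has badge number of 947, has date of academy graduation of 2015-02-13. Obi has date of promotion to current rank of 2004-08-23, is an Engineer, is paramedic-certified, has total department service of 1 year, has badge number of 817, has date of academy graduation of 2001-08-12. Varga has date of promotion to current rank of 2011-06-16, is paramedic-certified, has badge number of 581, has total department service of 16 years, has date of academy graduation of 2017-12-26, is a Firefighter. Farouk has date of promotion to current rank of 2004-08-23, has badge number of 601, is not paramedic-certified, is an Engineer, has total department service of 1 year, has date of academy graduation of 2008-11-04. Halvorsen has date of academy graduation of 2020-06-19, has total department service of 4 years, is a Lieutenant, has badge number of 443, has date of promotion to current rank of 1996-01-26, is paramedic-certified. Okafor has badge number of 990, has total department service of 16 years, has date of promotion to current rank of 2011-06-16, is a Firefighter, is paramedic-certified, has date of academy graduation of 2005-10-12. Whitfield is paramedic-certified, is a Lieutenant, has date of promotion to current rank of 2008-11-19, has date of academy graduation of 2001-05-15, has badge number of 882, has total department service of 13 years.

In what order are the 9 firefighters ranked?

By rank: Ibarra, Whitfield, Dimitriou, Halvorsen and Abara (Lieutenant); then Farouk and Obi (Engineer); then Varga and Okafor (Firefighter).
Among Ibarra, Whitfield, Dimitriou, Halvorsen and Abara, by total department service (higher first): Ibarra (17 years) before Whitfield and Dimitriou (13 years) before Halvorsen (4 years) before Abara (1 year).
Whitfield and Dimitriou both have date of promotion to current rank 2008-11-19, so the next rule applies.
Among Whitfield and Dimitriou, by badge number (lower first): Whitfield (882) before Dimitriou (947).
Farouk and Obi both have total department service 1 year, so the next rule applies.
Farouk and Obi both have date of promotion to current rank 2004-08-23, so the next rule applies.
Among Farouk and Obi, by badge number (lower first): Farouk (601) before Obi (817).
Varga and Okafor both have total department service 16 years, so the next rule applies.
Varga and Okafor both have date of promotion to current rank 2011-06-16, so the next rule applies.
Among Varga and Okafor, by badge number (lower first): Varga (581) before Okafor (990).
Full order: Ibarra, Whitfield, Dimitriou, Halvorsen, Abara, Farouk, Obi, Varga, Okafor.

Ibarra, Whitfield, Dimitriou, Halvorsen, Abara, Farouk, Obi, Varga, Okafor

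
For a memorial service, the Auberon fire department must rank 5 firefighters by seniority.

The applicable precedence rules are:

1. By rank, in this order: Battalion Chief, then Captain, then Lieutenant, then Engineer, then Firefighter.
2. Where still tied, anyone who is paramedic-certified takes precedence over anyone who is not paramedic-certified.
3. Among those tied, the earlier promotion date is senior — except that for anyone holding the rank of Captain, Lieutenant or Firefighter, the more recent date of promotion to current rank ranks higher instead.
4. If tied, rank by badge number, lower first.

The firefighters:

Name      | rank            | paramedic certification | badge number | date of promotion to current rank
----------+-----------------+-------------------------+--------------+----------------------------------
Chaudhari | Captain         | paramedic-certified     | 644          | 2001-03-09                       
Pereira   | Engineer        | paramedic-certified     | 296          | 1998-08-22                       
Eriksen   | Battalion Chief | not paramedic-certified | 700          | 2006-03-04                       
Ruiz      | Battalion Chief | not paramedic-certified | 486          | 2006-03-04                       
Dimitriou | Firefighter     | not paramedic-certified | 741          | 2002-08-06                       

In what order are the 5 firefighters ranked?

By rank: Ruiz and Eriksen (Battalion Chief); then Chaudhari (Captain); then Pereira (Engineer); then Dimitriou (Firefighter).
Ruiz and Eriksen are each not paramedic-certified, so the next rule applies.
Ruiz and Eriksen both have date of promotion to current rank 2006-03-04, so the next rule applies.
Among Ruiz and Eriksen, by badge number (lower first): Ruiz (486) before Eriksen (700).
Full order: Ruiz, Eriksen, Chaudhari, Pereira, Dimitriou.

Ruiz, Eriksen, Chaudhari, Pereira, Dimitriou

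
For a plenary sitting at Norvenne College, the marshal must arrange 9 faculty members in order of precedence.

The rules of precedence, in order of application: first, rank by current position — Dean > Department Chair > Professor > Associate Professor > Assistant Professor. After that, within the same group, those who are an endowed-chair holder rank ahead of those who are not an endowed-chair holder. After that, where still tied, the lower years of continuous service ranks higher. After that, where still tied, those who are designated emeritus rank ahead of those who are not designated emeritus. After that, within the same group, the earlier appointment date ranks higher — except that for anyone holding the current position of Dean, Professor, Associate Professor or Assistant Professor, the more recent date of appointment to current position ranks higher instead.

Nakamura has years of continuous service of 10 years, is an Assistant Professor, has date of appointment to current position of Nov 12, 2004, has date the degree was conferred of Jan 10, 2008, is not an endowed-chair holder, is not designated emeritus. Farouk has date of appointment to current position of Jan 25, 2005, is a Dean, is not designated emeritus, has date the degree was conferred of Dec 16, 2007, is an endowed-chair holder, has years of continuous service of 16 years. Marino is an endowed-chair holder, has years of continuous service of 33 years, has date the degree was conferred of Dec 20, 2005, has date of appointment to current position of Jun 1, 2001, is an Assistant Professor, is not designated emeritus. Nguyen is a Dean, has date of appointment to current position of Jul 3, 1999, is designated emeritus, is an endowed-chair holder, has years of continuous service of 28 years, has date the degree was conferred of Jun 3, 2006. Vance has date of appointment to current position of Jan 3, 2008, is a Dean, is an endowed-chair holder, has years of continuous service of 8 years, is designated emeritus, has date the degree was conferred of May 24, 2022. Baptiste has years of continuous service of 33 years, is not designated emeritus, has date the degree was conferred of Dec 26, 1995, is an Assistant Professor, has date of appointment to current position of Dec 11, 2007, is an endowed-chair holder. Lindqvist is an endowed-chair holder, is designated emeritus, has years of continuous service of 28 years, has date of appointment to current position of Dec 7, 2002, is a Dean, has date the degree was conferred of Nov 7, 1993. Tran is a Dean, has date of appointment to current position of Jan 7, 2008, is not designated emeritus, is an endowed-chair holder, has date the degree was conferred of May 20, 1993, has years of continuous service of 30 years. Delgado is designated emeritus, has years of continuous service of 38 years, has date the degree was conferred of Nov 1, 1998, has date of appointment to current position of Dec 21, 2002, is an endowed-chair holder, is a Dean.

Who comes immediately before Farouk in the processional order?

By current position: Vance, Farouk, Lindqvist, Nguyen, Tran and Delgado (Dean); then Baptiste, Marino and Nakamura (Assistant Professor).
Vance, Farouk, Lindqvist, Nguyen, Tran and Delgado are each an endowed-chair holder, so the next rule applies.
Among Vance, Farouk, Lindqvist, Nguyen, Tran and Delgado, by years of continuous service (lower first): Vance (8 years) before Farouk (16 years) before Lindqvist and Nguyen (28 years) before Tran (30 years) before Delgado (38 years).
Lindqvist and Nguyen are each designated emeritus, so the next rule applies.
Among Lindqvist and Nguyen, by date of appointment to current position (later first) (reversed rule for this group): Lindqvist (Dec 7, 2002) before Nguyen (Jul 3, 1999).
Among Baptiste, Marino and Nakamura, an endowed-chair holder before not an endowed-chair holder: Baptiste and Marino (an endowed-chair holder) before Nakamura (not an endowed-chair holder).
Baptiste and Marino both have years of continuous service 33 years, so the next rule applies.
Baptiste and Marino are each not designated emeritus, so the next rule applies.
Among Baptiste and Marino, by date of appointment to current position (later first) (reversed rule for this group): Baptiste (Dec 11, 2007) before Marino (Jun 1, 2001).
Order: Vance, Farouk, Lindqvist, Nguyen, Tran, Delgado, Baptiste, Marino, Nakamura.

Vance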